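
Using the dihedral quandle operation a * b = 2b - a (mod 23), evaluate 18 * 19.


18 * 19 = 2*19 - 18 mod 23
= 38 - 18 mod 23
= 20 mod 23 = 20

20


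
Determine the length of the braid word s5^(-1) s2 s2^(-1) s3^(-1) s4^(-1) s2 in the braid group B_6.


The word length counts the number of generators (including inverses).
Listing each generator: s5^(-1), s2, s2^(-1), s3^(-1), s4^(-1), s2
There are 6 generators in this braid word.

6


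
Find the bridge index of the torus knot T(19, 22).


The bridge number of T(p,q) is min(p,q).
min(19, 22) = 19

19


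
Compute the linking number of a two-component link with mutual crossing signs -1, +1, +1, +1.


Step 1: Count positive crossings: 3
Step 2: Count negative crossings: 1
Step 3: Sum of signs = 3 - 1 = 2
Step 4: Linking number = sum/2 = 2/2 = 1

1


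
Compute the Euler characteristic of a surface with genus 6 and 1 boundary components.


chi = 2 - 2g - b
= 2 - 2*6 - 1
= 2 - 12 - 1 = -11

-11


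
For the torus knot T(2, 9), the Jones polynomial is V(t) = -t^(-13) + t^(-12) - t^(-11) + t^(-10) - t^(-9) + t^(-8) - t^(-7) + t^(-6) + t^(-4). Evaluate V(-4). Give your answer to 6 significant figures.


Substituting t = -4 into V(t) = -t^(-13) + t^(-12) - t^(-11) + t^(-10) - t^(-9) + t^(-8) - t^(-7) + t^(-6) + t^(-4):
  (-)t^(-13) = 1.49012e-08
  (+)t^(-12) = 5.96046e-08
  (-)t^(-11) = 2.38419e-07
  (+)t^(-10) = 9.53674e-07
  (-)t^(-9) = 3.8147e-06
  (+)t^(-8) = 1.52588e-05
  (-)t^(-7) = 6.10352e-05
  (+)t^(-6) = 0.000244141
  (+)t^(-4) = 0.00390625
Sum = (1.49012e-08) + (5.96046e-08) + (2.38419e-07) + (9.53674e-07) + (3.8147e-06) + (1.52588e-05) + (6.10352e-05) + (0.000244141) + (0.00390625)
= 0.004231765866
Rounded to 6 significant figures: 0.00423177

0.00423177


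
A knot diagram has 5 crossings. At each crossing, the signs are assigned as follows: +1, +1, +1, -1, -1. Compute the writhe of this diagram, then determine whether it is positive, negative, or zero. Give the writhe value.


Step 1: Count positive crossings (+1).
Positive crossings: 3
Step 2: Count negative crossings (-1).
Negative crossings: 2
Step 3: Writhe = (positive) - (negative)
w = 3 - 2 = 1
Step 4: |w| = 1, and w is positive

1


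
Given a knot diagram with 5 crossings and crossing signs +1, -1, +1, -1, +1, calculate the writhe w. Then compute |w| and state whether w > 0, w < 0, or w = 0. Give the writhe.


Step 1: Count positive crossings (+1).
Positive crossings: 3
Step 2: Count negative crossings (-1).
Negative crossings: 2
Step 3: Writhe = (positive) - (negative)
w = 3 - 2 = 1
Step 4: |w| = 1, and w is positive

1


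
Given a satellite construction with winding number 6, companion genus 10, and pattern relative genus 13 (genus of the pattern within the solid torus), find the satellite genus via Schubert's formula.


Schubert: g(satellite) = g_rel(pattern) + |winding| * g(companion),
where g_rel(pattern) is the genus of the pattern relative to the solid torus.
= 13 + 6 * 10
= 13 + 60 = 73

73


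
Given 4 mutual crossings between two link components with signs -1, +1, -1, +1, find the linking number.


Step 1: Count positive crossings: 2
Step 2: Count negative crossings: 2
Step 3: Sum of signs = 2 - 2 = 0
Step 4: Linking number = sum/2 = 0/2 = 0

0


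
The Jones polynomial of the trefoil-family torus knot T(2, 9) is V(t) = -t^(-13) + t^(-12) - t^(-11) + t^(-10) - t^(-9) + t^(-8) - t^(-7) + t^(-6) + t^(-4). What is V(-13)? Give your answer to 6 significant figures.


Substituting t = -13 into V(t) = -t^(-13) + t^(-12) - t^(-11) + t^(-10) - t^(-9) + t^(-8) - t^(-7) + t^(-6) + t^(-4):
  (-)t^(-13) = 3.30169e-15
  (+)t^(-12) = 4.2922e-14
  (-)t^(-11) = 5.57986e-13
  (+)t^(-10) = 7.25382e-12
  (-)t^(-9) = 9.42996e-11
  (+)t^(-8) = 1.22589e-09
  (-)t^(-7) = 1.59366e-08
  (+)t^(-6) = 2.07176e-07
  (+)t^(-4) = 3.50128e-05
Sum = (3.30169e-15) + (4.2922e-14) + (5.57986e-13) + (7.25382e-12) + (9.42996e-11) + (1.22589e-09) + (1.59366e-08) + (2.07176e-07) + (3.50128e-05)
= 3.523722056e-05
Rounded to 6 significant figures: 3.52372e-05

3.52372e-05


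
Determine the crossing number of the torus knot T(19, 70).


For a torus knot T(p, q) with gcd(p,q)=1,
the crossing number is min(p*(q-1), q*(p-1)).
p*(q-1) = 19*69 = 1311
q*(p-1) = 70*18 = 1260
min(1311, 1260) = 1260

1260


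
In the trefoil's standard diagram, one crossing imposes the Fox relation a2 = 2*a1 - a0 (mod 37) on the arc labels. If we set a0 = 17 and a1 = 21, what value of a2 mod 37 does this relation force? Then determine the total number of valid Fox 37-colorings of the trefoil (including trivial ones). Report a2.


Step 1: Apply the given crossing relation 2*a1 - a0 - a2 = 0 (mod 37).
  a2 = 2*a1 - a0 mod 37
  a2 = 2*21 - 17 mod 37
  a2 = 42 - 17 mod 37
  a2 = 25 mod 37 = 25
Step 2: The trefoil has determinant 3.
  Number of Fox p-colorings (p prime) is p^2 if p = 3, else p.
  Since 37 does not divide 3, only trivial (constant) colorings exist.
  (So the trial a0 = 17, a1 = 21 with a0 != a1 does NOT extend to a valid coloring of the whole trefoil: the other two crossing relations require 3*(a1 - a0) = 0 (mod 37), which fails.)
  Total colorings = 37
Step 3: a2 = 25, total Fox 37-colorings = 37

25


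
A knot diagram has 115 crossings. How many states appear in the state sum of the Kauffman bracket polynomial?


Each crossing contributes 2 choices (A-smoothing or B-smoothing).
Total states = 2^115 = 41538374868278621028243970633760768

41538374868278621028243970633760768


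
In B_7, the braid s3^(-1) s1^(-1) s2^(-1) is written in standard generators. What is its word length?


The word length counts the number of generators (including inverses).
Listing each generator: s3^(-1), s1^(-1), s2^(-1)
There are 3 generators in this braid word.

3


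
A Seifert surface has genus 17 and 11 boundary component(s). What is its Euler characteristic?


chi = 2 - 2g - b
= 2 - 2*17 - 11
= 2 - 34 - 11 = -43

-43


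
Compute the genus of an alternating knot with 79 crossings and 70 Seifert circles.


For alternating knots, g = (c - s + 1)/2.
= (79 - 70 + 1)/2
= 10/2 = 5

5


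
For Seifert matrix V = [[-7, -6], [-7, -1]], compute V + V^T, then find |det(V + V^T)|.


Step 1: Form V + V^T where V = [[-7, -6], [-7, -1]]
  V^T = [[-7, -7], [-6, -1]]
  V + V^T = [[-14, -13], [-13, -2]]
Step 2: det(V + V^T) = (-14)*(-2) - (-13)*(-13)
  = 28 - 169 = -141
Step 3: Knot determinant = |det(V + V^T)| = |-141| = 141

141


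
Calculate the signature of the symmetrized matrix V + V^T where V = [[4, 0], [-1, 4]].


Step 1: V + V^T = [[8, -1], [-1, 8]]
Step 2: trace = 16, det = 63
Step 3: Discriminant = 16^2 - 4*63 = 4
Step 4: Eigenvalues: 9, 7
Step 5: Signature = (# positive eigenvalues) - (# negative eigenvalues) = 2

2


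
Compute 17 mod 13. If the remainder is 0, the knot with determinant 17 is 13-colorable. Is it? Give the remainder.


Step 1: A knot is p-colorable if and only if p divides its determinant.
Step 2: Compute 17 mod 13.
17 = 1 * 13 + 4
Step 3: 17 mod 13 = 4
Step 4: The knot is 13-colorable: no

4


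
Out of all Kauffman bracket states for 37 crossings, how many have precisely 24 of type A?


We choose which 24 of 37 crossings get A-smoothings.
C(37, 24) = 37! / (24! * 13!)
= 3562467300

3562467300


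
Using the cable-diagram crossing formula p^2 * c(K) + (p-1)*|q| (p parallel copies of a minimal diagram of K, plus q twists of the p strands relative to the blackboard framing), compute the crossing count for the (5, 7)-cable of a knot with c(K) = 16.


Step 1: Each of the c(K) crossings of the companion diagram becomes p*p = p^2 crossings among the p parallel strands, and each of the |q| twists s_1 s_2 ... s_(p-1) adds (p-1) crossings.
  Crossings = p^2 * c(K) + (p-1)*|q|
Step 2: = 5^2 * 16 + (5-1)*7
Step 3: = 25*16 + 4*7
Step 4: = 400 + 28 = 428

428


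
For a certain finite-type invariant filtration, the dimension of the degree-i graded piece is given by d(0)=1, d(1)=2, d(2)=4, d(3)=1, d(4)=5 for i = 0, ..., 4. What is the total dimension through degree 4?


Total dimension = d(0) + d(1) + ... + d(4)
= 1 + 2 + 4 + 1 + 5
= 13

13


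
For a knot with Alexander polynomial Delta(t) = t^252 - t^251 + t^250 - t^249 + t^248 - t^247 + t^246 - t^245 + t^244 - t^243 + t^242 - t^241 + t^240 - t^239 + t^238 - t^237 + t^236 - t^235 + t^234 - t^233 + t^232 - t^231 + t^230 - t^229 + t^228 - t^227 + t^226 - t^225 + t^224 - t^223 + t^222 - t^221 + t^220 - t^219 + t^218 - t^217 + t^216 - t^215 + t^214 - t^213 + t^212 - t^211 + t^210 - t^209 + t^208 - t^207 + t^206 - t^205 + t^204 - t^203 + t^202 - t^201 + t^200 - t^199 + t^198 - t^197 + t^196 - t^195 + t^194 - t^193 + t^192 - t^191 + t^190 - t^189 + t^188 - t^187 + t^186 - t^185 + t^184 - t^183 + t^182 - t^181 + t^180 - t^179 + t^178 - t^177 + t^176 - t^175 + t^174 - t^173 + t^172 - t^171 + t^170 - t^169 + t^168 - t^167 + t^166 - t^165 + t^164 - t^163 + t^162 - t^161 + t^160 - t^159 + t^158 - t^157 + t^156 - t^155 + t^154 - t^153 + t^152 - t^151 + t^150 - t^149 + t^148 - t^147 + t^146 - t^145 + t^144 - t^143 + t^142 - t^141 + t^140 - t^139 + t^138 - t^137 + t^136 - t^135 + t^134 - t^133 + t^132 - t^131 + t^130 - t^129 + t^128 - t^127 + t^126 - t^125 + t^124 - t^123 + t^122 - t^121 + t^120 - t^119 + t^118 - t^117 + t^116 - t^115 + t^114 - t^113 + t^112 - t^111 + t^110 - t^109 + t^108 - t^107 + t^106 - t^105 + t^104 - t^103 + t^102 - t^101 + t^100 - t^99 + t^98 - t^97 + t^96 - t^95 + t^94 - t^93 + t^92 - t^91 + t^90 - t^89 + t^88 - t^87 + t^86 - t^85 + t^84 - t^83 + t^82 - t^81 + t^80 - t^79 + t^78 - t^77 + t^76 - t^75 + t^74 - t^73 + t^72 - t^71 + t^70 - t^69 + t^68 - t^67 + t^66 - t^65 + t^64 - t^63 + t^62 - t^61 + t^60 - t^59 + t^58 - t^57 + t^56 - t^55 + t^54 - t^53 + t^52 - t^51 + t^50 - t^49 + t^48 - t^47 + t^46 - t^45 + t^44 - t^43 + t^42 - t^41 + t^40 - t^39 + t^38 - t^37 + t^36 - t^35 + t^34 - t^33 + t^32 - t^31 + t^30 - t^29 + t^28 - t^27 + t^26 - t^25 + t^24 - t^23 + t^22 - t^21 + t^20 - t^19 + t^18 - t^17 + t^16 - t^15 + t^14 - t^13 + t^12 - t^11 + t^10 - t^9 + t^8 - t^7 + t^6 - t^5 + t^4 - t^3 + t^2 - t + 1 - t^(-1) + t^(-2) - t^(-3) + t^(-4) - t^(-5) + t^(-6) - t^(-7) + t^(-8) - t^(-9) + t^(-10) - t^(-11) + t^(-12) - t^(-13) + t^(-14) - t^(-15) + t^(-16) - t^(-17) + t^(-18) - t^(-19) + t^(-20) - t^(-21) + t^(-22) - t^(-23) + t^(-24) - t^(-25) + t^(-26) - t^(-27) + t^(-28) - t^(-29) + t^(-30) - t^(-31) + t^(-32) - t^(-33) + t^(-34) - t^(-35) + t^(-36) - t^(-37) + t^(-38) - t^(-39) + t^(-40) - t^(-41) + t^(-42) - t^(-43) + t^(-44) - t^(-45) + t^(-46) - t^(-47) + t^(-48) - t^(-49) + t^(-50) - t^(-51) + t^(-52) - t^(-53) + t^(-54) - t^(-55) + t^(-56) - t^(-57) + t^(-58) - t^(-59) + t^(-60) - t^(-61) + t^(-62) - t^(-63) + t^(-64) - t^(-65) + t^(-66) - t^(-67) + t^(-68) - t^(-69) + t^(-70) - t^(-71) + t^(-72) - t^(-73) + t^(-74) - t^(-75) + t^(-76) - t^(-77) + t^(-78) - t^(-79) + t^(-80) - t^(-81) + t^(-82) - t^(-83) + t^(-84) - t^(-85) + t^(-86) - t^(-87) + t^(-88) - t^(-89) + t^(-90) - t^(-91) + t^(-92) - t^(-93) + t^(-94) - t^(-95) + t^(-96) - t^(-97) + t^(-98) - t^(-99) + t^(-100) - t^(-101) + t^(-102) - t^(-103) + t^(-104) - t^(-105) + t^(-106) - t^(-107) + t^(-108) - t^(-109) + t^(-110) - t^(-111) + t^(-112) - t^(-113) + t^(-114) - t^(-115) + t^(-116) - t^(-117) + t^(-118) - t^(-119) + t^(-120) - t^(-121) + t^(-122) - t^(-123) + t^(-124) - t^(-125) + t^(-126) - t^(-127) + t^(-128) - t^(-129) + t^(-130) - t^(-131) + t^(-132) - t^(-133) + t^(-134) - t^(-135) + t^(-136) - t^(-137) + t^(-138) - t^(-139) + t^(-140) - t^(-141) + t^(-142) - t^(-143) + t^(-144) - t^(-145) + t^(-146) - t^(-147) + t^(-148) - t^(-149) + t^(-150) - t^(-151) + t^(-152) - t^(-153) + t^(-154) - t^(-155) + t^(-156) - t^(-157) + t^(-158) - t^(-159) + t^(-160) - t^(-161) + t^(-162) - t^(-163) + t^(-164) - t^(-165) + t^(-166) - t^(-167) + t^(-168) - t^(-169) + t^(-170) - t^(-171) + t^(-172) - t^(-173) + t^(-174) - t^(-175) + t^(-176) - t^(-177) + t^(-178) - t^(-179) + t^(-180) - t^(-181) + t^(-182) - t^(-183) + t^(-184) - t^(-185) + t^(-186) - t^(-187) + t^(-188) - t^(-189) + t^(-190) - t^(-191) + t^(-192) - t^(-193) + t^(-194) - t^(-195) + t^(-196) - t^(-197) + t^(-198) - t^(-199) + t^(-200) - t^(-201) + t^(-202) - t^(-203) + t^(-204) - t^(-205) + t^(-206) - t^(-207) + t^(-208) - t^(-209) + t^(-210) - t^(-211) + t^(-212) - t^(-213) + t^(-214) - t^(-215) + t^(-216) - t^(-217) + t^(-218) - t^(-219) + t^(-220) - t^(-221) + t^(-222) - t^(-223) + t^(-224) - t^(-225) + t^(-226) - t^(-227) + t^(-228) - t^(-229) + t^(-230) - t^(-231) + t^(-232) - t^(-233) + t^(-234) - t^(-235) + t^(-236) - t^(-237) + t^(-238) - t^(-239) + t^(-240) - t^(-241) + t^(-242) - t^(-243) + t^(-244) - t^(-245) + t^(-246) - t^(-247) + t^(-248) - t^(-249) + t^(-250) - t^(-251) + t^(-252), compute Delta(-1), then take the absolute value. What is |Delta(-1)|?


Step 1: The polynomial has 505 terms with alternating signs, exponents from 252 down to -252.
Step 2: Substitute t = -1. The i-th term has coefficient (-1)^i and exponent (m-i),
  so its value is (-1)^i * (-1)^(m-i) = (-1)^m = 1 for every i.
Step 3: All 505 terms equal 1, so Delta(-1) = 505 * (1) = 505
Step 4: |Delta(-1)| = 505

505


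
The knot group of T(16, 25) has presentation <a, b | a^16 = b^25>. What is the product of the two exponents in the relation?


The relation is a^16 = b^25.
Product of exponents = 16 * 25
= 400

400


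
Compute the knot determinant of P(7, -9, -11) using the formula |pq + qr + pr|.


Step 1: Compute pq + qr + pr.
pq = 7*(-9) = -63
qr = (-9)*(-11) = 99
pr = 7*(-11) = -77
pq + qr + pr = -63 + 99 + (-77) = -41
Step 2: Take absolute value.
det(P(7,-9,-11)) = |-41| = 41

41


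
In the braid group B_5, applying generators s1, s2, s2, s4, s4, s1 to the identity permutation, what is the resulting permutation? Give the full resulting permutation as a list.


Starting with identity [1, 2, 3, 4, 5].
Apply generators in sequence:
  After s1: [2, 1, 3, 4, 5]
  After s2: [2, 3, 1, 4, 5]
  After s2: [2, 1, 3, 4, 5]
  After s4: [2, 1, 3, 5, 4]
  After s4: [2, 1, 3, 4, 5]
  After s1: [1, 2, 3, 4, 5]
Final permutation: [1, 2, 3, 4, 5]

[1, 2, 3, 4, 5]


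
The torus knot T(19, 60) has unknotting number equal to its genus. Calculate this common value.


For a torus knot T(p,q), both the unknotting number and genus equal (p-1)(q-1)/2.
= (19-1)(60-1)/2
= 18*59/2
= 1062/2 = 531

531


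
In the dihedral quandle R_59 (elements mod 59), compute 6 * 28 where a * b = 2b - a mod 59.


6 * 28 = 2*28 - 6 mod 59
= 56 - 6 mod 59
= 50 mod 59 = 50

50


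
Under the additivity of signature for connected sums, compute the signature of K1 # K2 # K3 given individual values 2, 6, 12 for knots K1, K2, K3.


The signature is additive under connected sum.
signature(K1 # K2 # K3) = (2) + (6) + (12)
= 20

20


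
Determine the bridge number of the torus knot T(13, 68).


The bridge number of T(p,q) is min(p,q).
min(13, 68) = 13

13


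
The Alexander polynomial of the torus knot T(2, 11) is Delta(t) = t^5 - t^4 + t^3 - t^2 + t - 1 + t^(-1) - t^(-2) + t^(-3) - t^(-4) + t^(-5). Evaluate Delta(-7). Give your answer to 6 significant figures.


Substituting t = -7 into Delta(t) = t^5 - t^4 + t^3 - t^2 + t - 1 + t^(-1) - t^(-2) + t^(-3) - t^(-4) + t^(-5):
Term values: (-16807) + (-2401) + (-343) + (-49) + (-7) + (-1) + (-0.142857) + (-0.0204082) + (-0.00291545) + (-0.000416493) + (-5.9499e-05)
Sum = -19608.16666
Rounded to 6 significant figures: -19608.2

-19608.2


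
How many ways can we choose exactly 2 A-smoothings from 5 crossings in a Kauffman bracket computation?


We choose which 2 of 5 crossings get A-smoothings.
C(5, 2) = 5! / (2! * 3!)
= 10

10


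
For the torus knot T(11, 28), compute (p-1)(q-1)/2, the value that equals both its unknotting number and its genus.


For a torus knot T(p,q), both the unknotting number and genus equal (p-1)(q-1)/2.
= (11-1)(28-1)/2
= 10*27/2
= 270/2 = 135

135


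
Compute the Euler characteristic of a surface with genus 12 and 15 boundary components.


chi = 2 - 2g - b
= 2 - 2*12 - 15
= 2 - 24 - 15 = -37

-37


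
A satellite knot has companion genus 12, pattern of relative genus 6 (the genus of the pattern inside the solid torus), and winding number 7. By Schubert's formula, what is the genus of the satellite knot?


Schubert: g(satellite) = g_rel(pattern) + |winding| * g(companion),
where g_rel(pattern) is the genus of the pattern relative to the solid torus.
= 6 + 7 * 12
= 6 + 84 = 90

90


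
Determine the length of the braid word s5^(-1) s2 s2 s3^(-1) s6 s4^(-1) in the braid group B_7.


The word length counts the number of generators (including inverses).
Listing each generator: s5^(-1), s2, s2, s3^(-1), s6, s4^(-1)
There are 6 generators in this braid word.

6


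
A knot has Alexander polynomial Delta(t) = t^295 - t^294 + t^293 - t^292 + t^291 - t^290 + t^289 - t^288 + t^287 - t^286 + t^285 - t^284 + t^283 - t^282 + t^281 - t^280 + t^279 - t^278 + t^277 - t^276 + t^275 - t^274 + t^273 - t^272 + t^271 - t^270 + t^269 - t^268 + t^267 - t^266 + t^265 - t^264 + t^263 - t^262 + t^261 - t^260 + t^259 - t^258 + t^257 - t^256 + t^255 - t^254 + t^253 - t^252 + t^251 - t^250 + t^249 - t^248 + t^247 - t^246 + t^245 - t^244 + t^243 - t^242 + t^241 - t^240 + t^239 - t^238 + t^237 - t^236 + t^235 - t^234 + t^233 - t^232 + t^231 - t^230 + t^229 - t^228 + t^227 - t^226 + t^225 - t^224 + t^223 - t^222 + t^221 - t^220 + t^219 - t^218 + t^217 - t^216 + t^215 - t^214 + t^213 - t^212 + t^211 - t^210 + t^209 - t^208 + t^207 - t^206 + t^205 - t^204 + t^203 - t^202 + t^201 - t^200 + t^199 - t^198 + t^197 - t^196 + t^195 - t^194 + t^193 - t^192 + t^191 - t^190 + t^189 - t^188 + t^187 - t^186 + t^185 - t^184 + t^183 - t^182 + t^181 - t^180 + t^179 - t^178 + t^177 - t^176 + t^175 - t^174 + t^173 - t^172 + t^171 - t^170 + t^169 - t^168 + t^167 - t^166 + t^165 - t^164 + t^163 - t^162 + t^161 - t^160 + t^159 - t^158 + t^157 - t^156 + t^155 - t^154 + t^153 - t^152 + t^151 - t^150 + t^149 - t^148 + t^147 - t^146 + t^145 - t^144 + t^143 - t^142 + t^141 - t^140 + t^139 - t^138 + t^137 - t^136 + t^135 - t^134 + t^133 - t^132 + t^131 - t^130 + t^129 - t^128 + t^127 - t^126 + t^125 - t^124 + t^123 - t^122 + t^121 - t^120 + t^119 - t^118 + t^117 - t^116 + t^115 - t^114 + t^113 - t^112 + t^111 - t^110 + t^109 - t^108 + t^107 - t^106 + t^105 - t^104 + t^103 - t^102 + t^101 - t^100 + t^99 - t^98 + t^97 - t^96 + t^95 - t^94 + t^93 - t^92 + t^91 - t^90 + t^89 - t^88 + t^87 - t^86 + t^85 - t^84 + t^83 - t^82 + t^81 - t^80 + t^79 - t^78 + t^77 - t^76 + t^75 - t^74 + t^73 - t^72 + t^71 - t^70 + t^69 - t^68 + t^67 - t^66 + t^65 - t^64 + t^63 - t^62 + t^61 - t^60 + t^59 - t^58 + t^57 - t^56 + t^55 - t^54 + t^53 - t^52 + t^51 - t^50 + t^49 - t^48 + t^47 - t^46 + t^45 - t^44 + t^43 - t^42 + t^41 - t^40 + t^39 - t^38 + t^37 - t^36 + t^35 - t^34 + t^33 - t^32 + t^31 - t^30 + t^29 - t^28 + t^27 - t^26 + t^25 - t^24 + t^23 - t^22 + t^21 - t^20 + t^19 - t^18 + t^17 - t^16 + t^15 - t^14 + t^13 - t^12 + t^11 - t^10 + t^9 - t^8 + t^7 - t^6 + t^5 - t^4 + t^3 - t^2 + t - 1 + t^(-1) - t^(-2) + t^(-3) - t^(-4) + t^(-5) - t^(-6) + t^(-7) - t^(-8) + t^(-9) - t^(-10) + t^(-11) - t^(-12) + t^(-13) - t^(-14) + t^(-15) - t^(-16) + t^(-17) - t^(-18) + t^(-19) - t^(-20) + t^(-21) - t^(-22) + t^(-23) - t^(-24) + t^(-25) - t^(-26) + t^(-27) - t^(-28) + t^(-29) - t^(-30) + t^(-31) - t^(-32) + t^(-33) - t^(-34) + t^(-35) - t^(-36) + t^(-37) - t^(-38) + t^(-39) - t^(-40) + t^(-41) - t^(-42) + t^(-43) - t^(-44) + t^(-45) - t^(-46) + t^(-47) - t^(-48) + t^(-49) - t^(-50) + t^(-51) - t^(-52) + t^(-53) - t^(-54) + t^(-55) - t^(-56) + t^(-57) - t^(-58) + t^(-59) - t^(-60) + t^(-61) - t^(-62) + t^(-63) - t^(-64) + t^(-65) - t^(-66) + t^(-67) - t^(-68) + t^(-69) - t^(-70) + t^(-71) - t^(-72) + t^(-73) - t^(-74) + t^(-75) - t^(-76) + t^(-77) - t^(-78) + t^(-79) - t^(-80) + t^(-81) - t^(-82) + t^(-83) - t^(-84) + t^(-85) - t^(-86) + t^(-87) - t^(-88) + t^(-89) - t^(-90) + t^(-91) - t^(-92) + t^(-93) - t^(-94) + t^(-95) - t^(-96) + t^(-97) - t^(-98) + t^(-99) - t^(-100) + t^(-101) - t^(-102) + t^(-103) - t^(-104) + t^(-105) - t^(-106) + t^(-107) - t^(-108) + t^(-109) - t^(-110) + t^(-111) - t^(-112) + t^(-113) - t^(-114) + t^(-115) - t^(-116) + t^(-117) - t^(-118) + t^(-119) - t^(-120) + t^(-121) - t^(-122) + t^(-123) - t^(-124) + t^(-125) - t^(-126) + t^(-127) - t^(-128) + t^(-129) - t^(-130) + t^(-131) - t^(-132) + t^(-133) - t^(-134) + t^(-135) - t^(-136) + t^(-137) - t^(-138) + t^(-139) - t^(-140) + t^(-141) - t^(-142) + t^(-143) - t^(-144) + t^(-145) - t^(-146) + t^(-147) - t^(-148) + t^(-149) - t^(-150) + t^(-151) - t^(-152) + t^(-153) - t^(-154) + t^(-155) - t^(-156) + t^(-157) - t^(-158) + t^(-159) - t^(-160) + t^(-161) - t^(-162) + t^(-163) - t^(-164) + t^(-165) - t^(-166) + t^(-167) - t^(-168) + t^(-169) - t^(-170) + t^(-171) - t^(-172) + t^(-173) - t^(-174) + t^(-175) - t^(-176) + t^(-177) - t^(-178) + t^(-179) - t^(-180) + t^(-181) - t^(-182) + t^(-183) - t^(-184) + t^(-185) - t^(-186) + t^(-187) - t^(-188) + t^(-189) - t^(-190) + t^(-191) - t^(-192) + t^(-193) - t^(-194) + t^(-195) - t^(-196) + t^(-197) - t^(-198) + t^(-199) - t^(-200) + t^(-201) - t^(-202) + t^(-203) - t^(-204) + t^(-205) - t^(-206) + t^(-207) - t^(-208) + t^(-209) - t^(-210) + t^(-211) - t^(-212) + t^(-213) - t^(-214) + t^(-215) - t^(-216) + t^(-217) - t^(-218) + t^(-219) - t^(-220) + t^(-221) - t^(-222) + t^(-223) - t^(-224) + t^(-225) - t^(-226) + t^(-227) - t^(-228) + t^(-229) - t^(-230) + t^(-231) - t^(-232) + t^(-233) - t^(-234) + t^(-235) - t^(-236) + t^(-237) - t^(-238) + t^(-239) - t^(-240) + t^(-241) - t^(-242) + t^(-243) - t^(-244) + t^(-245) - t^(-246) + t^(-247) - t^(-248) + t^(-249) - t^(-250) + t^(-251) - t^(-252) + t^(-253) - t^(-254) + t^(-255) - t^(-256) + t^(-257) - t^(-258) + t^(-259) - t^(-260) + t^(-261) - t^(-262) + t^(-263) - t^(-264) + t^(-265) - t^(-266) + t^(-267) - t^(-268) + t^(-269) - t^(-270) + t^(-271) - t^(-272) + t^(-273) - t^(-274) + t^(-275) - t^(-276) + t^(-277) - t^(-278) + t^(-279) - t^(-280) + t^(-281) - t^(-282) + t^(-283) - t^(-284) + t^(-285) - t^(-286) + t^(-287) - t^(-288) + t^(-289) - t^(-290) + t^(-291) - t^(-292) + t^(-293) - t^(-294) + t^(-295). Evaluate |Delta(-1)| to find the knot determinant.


Step 1: The polynomial has 591 terms with alternating signs, exponents from 295 down to -295.
Step 2: Substitute t = -1. The i-th term has coefficient (-1)^i and exponent (m-i),
  so its value is (-1)^i * (-1)^(m-i) = (-1)^m = -1 for every i.
Step 3: All 591 terms equal -1, so Delta(-1) = 591 * (-1) = -591
Step 4: |Delta(-1)| = 591

591


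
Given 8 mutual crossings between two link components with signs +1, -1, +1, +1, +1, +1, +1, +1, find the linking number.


Step 1: Count positive crossings: 7
Step 2: Count negative crossings: 1
Step 3: Sum of signs = 7 - 1 = 6
Step 4: Linking number = sum/2 = 6/2 = 3

3


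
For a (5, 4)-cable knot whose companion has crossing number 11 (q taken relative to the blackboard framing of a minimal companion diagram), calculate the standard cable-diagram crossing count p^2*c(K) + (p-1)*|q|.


Step 1: Each of the c(K) crossings of the companion diagram becomes p*p = p^2 crossings among the p parallel strands, and each of the |q| twists s_1 s_2 ... s_(p-1) adds (p-1) crossings.
  Crossings = p^2 * c(K) + (p-1)*|q|
Step 2: = 5^2 * 11 + (5-1)*4
Step 3: = 25*11 + 4*4
Step 4: = 275 + 16 = 291

291


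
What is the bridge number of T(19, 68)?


The bridge number of T(p,q) is min(p,q).
min(19, 68) = 19

19


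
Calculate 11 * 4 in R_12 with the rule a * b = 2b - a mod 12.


11 * 4 = 2*4 - 11 mod 12
= 8 - 11 mod 12
= -3 mod 12 = 9

9


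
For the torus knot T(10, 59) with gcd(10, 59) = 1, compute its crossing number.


For a torus knot T(p, q) with gcd(p,q)=1,
the crossing number is min(p*(q-1), q*(p-1)).
p*(q-1) = 10*58 = 580
q*(p-1) = 59*9 = 531
min(580, 531) = 531

531


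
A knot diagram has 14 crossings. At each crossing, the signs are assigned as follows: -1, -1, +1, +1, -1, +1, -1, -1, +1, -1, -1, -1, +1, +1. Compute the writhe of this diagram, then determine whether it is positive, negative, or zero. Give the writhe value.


Step 1: Count positive crossings (+1).
Positive crossings: 6
Step 2: Count negative crossings (-1).
Negative crossings: 8
Step 3: Writhe = (positive) - (negative)
w = 6 - 8 = -2
Step 4: |w| = 2, and w is negative

-2


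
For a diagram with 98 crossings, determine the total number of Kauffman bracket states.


Each crossing contributes 2 choices (A-smoothing or B-smoothing).
Total states = 2^98 = 316912650057057350374175801344

316912650057057350374175801344


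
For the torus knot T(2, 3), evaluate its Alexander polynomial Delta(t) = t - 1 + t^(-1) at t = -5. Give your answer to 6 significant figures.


Substituting t = -5 into Delta(t) = t - 1 + t^(-1):
Term values: (-5) + (-1) + (-0.2)
Sum = -6.2
Rounded to 6 significant figures: -6.2

-6.2


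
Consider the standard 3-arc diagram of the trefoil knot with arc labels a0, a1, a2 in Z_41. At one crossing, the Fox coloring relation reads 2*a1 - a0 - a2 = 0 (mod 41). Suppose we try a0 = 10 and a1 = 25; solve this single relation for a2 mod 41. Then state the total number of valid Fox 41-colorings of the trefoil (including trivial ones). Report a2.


Step 1: Apply the given crossing relation 2*a1 - a0 - a2 = 0 (mod 41).
  a2 = 2*a1 - a0 mod 41
  a2 = 2*25 - 10 mod 41
  a2 = 50 - 10 mod 41
  a2 = 40 mod 41 = 40
Step 2: The trefoil has determinant 3.
  Number of Fox p-colorings (p prime) is p^2 if p = 3, else p.
  Since 41 does not divide 3, only trivial (constant) colorings exist.
  (So the trial a0 = 10, a1 = 25 with a0 != a1 does NOT extend to a valid coloring of the whole trefoil: the other two crossing relations require 3*(a1 - a0) = 0 (mod 41), which fails.)
  Total colorings = 41
Step 3: a2 = 40, total Fox 41-colorings = 41

40


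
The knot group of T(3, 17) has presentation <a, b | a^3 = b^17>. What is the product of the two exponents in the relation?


The relation is a^3 = b^17.
Product of exponents = 3 * 17
= 51

51


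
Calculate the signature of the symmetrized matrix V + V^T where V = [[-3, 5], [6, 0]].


Step 1: V + V^T = [[-6, 11], [11, 0]]
Step 2: trace = -6, det = -121
Step 3: Discriminant = (-6)^2 - 4*(-121) = 520
Step 4: Eigenvalues: 8.40175, -14.4018
Step 5: Signature = (# positive eigenvalues) - (# negative eigenvalues) = 0

0


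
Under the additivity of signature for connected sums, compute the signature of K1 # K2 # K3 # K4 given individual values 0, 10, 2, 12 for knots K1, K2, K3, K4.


The signature is additive under connected sum.
signature(K1 # K2 # K3 # K4) = (0) + (10) + (2) + (12)
= 24

24


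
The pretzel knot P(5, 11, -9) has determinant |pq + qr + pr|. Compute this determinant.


Step 1: Compute pq + qr + pr.
pq = 5*11 = 55
qr = 11*(-9) = -99
pr = 5*(-9) = -45
pq + qr + pr = 55 + (-99) + (-45) = -89
Step 2: Take absolute value.
det(P(5,11,-9)) = |-89| = 89

89


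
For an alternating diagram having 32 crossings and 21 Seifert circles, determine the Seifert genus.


For alternating knots, g = (c - s + 1)/2.
= (32 - 21 + 1)/2
= 12/2 = 6

6


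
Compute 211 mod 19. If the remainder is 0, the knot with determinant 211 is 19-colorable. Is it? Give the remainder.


Step 1: A knot is p-colorable if and only if p divides its determinant.
Step 2: Compute 211 mod 19.
211 = 11 * 19 + 2
Step 3: 211 mod 19 = 2
Step 4: The knot is 19-colorable: no

2


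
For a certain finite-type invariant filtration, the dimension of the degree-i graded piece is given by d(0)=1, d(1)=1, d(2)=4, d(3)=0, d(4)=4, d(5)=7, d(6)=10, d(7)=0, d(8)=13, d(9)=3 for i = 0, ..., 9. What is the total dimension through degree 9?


Total dimension = d(0) + d(1) + ... + d(9)
= 1 + 1 + 4 + 0 + 4 + 7 + 10 + 0 + 13 + 3
= 43

43


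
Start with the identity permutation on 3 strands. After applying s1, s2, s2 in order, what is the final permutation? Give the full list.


Starting with identity [1, 2, 3].
Apply generators in sequence:
  After s1: [2, 1, 3]
  After s2: [2, 3, 1]
  After s2: [2, 1, 3]
Final permutation: [2, 1, 3]

[2, 1, 3]


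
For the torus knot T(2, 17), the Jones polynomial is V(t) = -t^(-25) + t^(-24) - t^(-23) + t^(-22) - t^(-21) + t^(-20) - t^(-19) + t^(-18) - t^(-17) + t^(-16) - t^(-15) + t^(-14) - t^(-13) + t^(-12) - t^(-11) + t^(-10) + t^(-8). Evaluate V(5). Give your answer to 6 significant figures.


Substituting t = 5 into V(t) = -t^(-25) + t^(-24) - t^(-23) + t^(-22) - t^(-21) + t^(-20) - t^(-19) + t^(-18) - t^(-17) + t^(-16) - t^(-15) + t^(-14) - t^(-13) + t^(-12) - t^(-11) + t^(-10) + t^(-8):
  (-)t^(-25) = -3.35544e-18
  (+)t^(-24) = 1.67772e-17
  (-)t^(-23) = -8.38861e-17
  (+)t^(-22) = 4.1943e-16
  (-)t^(-21) = -2.09715e-15
  (+)t^(-20) = 1.04858e-14
  (-)t^(-19) = -5.24288e-14
  (+)t^(-18) = 2.62144e-13
  (-)t^(-17) = -1.31072e-12
  (+)t^(-16) = 6.5536e-12
  (-)t^(-15) = -3.2768e-11
  (+)t^(-14) = 1.6384e-10
  (-)t^(-13) = -8.192e-10
  (+)t^(-12) = 4.096e-09
  (-)t^(-11) = -2.048e-08
  (+)t^(-10) = 1.024e-07
  (+)t^(-8) = 2.56e-06
Sum = (-3.35544e-18) + (1.67772e-17) + (-8.38861e-17) + (4.1943e-16) + (-2.09715e-15) + (1.04858e-14) + (-5.24288e-14) + (2.62144e-13) + (-1.31072e-12) + (6.5536e-12) + (-3.2768e-11) + (1.6384e-10) + (-8.192e-10) + (4.096e-09) + (-2.048e-08) + (1.024e-07) + (2.56e-06)
= 2.645333333e-06
Rounded to 6 significant figures: 2.64533e-06

2.64533e-06


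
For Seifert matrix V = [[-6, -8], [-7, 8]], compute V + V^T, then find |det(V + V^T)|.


Step 1: Form V + V^T where V = [[-6, -8], [-7, 8]]
  V^T = [[-6, -7], [-8, 8]]
  V + V^T = [[-12, -15], [-15, 16]]
Step 2: det(V + V^T) = (-12)*16 - (-15)*(-15)
  = -192 - 225 = -417
Step 3: Knot determinant = |det(V + V^T)| = |-417| = 417

417


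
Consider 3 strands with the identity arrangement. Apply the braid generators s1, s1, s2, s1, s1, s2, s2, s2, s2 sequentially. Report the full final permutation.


Starting with identity [1, 2, 3].
Apply generators in sequence:
  After s1: [2, 1, 3]
  After s1: [1, 2, 3]
  After s2: [1, 3, 2]
  After s1: [3, 1, 2]
  After s1: [1, 3, 2]
  After s2: [1, 2, 3]
  After s2: [1, 3, 2]
  After s2: [1, 2, 3]
  After s2: [1, 3, 2]
Final permutation: [1, 3, 2]

[1, 3, 2]


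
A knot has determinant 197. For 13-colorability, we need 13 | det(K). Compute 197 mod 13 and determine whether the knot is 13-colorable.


Step 1: A knot is p-colorable if and only if p divides its determinant.
Step 2: Compute 197 mod 13.
197 = 15 * 13 + 2
Step 3: 197 mod 13 = 2
Step 4: The knot is 13-colorable: no

2


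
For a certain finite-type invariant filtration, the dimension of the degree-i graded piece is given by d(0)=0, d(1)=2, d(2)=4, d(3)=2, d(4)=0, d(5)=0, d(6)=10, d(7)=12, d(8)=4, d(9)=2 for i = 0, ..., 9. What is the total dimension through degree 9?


Total dimension = d(0) + d(1) + ... + d(9)
= 0 + 2 + 4 + 2 + 0 + 0 + 10 + 12 + 4 + 2
= 36

36


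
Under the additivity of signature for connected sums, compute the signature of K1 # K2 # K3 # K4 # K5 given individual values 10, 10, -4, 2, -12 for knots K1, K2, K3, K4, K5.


The signature is additive under connected sum.
signature(K1 # K2 # K3 # K4 # K5) = (10) + (10) + (-4) + (2) + (-12)
= 6

6


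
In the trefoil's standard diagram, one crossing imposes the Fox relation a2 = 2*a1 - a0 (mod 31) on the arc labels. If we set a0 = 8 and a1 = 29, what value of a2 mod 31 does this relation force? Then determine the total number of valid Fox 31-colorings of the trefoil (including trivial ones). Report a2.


Step 1: Apply the given crossing relation 2*a1 - a0 - a2 = 0 (mod 31).
  a2 = 2*a1 - a0 mod 31
  a2 = 2*29 - 8 mod 31
  a2 = 58 - 8 mod 31
  a2 = 50 mod 31 = 19
Step 2: The trefoil has determinant 3.
  Number of Fox p-colorings (p prime) is p^2 if p = 3, else p.
  Since 31 does not divide 3, only trivial (constant) colorings exist.
  (So the trial a0 = 8, a1 = 29 with a0 != a1 does NOT extend to a valid coloring of the whole trefoil: the other two crossing relations require 3*(a1 - a0) = 0 (mod 31), which fails.)
  Total colorings = 31
Step 3: a2 = 19, total Fox 31-colorings = 31

19


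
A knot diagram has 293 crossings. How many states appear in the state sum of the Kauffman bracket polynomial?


Each crossing contributes 2 choices (A-smoothing or B-smoothing).
Total states = 2^293 = 15914343565113172548972231940698266883214596825515126958094847260581103904401068017057792

15914343565113172548972231940698266883214596825515126958094847260581103904401068017057792


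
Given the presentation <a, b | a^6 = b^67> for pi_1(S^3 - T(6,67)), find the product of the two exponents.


The relation is a^6 = b^67.
Product of exponents = 6 * 67
= 402

402


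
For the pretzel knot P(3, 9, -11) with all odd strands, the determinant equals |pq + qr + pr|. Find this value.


Step 1: Compute pq + qr + pr.
pq = 3*9 = 27
qr = 9*(-11) = -99
pr = 3*(-11) = -33
pq + qr + pr = 27 + (-99) + (-33) = -105
Step 2: Take absolute value.
det(P(3,9,-11)) = |-105| = 105

105


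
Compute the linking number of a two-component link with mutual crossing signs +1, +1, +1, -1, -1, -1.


Step 1: Count positive crossings: 3
Step 2: Count negative crossings: 3
Step 3: Sum of signs = 3 - 3 = 0
Step 4: Linking number = sum/2 = 0/2 = 0

0


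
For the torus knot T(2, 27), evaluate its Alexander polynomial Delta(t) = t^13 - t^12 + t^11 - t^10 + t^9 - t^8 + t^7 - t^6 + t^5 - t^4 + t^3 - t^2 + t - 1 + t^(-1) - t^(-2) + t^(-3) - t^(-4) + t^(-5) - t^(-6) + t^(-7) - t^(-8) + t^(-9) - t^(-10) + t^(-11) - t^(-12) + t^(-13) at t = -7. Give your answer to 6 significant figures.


Substituting t = -7 into Delta(t) = t^13 - t^12 + t^11 - t^10 + t^9 - t^8 + t^7 - t^6 + t^5 - t^4 + t^3 - t^2 + t - 1 + t^(-1) - t^(-2) + t^(-3) - t^(-4) + t^(-5) - t^(-6) + t^(-7) - t^(-8) + t^(-9) - t^(-10) + t^(-11) - t^(-12) + t^(-13):
Term values: (-96889010407) + (-13841287201) + (-1977326743) + (-282475249) + (-40353607) + (-5764801) + (-823543) + (-117649) + (-16807) + (-2401) + (-343) + (-49) + (-7) + (-1) + (-0.142857) + (-0.0204082) + (-0.00291545) + (-0.000416493) + (-5.9499e-05) + (-8.49986e-06) + (-1.21427e-06) + (-1.73467e-07) + (-2.47809e-08) + (-3.54013e-09) + (-5.05733e-10) + (-7.22476e-11) + (-1.03211e-11)
Sum = -1.130371788e+11
Rounded to 6 significant figures: -1.13037e+11

-1.13037e+11


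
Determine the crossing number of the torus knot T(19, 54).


For a torus knot T(p, q) with gcd(p,q)=1,
the crossing number is min(p*(q-1), q*(p-1)).
p*(q-1) = 19*53 = 1007
q*(p-1) = 54*18 = 972
min(1007, 972) = 972

972


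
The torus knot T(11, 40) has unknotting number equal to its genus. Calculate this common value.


For a torus knot T(p,q), both the unknotting number and genus equal (p-1)(q-1)/2.
= (11-1)(40-1)/2
= 10*39/2
= 390/2 = 195

195


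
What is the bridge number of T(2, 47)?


The bridge number of T(p,q) is min(p,q).
min(2, 47) = 2

2


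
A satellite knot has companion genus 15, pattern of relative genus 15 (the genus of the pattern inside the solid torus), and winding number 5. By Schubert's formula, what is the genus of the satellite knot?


Schubert: g(satellite) = g_rel(pattern) + |winding| * g(companion),
where g_rel(pattern) is the genus of the pattern relative to the solid torus.
= 15 + 5 * 15
= 15 + 75 = 90

90


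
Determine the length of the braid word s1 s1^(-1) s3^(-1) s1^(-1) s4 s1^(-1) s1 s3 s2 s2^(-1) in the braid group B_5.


The word length counts the number of generators (including inverses).
Listing each generator: s1, s1^(-1), s3^(-1), s1^(-1), s4, s1^(-1), s1, s3, s2, s2^(-1)
There are 10 generators in this braid word.

10


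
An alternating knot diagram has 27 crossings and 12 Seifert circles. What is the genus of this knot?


For alternating knots, g = (c - s + 1)/2.
= (27 - 12 + 1)/2
= 16/2 = 8

8


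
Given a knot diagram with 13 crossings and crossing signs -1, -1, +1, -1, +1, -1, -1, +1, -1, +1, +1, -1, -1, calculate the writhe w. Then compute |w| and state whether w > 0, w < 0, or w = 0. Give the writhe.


Step 1: Count positive crossings (+1).
Positive crossings: 5
Step 2: Count negative crossings (-1).
Negative crossings: 8
Step 3: Writhe = (positive) - (negative)
w = 5 - 8 = -3
Step 4: |w| = 3, and w is negative

-3


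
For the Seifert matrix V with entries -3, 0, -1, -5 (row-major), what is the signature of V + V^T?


Step 1: V + V^T = [[-6, -1], [-1, -10]]
Step 2: trace = -16, det = 59
Step 3: Discriminant = (-16)^2 - 4*59 = 20
Step 4: Eigenvalues: -5.76393, -10.2361
Step 5: Signature = (# positive eigenvalues) - (# negative eigenvalues) = -2

-2


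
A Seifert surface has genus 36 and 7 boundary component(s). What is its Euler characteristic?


chi = 2 - 2g - b
= 2 - 2*36 - 7
= 2 - 72 - 7 = -77

-77


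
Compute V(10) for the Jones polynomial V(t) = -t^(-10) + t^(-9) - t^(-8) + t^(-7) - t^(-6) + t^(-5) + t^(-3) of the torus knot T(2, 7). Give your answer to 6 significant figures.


Substituting t = 10 into V(t) = -t^(-10) + t^(-9) - t^(-8) + t^(-7) - t^(-6) + t^(-5) + t^(-3):
  (-)t^(-10) = -1e-10
  (+)t^(-9) = 1e-09
  (-)t^(-8) = -1e-08
  (+)t^(-7) = 1e-07
  (-)t^(-6) = -1e-06
  (+)t^(-5) = 1e-05
  (+)t^(-3) = 0.001
Sum = (-1e-10) + (1e-09) + (-1e-08) + (1e-07) + (-1e-06) + (1e-05) + (0.001)
= 0.0010090909
Rounded to 6 significant figures: 0.00100909

0.00100909


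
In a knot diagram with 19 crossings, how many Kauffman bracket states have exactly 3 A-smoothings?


We choose which 3 of 19 crossings get A-smoothings.
C(19, 3) = 19! / (3! * 16!)
= 969

969


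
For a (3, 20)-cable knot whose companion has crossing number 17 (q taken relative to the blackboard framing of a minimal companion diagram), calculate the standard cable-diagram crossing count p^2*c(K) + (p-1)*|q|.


Step 1: Each of the c(K) crossings of the companion diagram becomes p*p = p^2 crossings among the p parallel strands, and each of the |q| twists s_1 s_2 ... s_(p-1) adds (p-1) crossings.
  Crossings = p^2 * c(K) + (p-1)*|q|
Step 2: = 3^2 * 17 + (3-1)*20
Step 3: = 9*17 + 2*20
Step 4: = 153 + 40 = 193

193


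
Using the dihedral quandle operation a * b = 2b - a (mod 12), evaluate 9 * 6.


9 * 6 = 2*6 - 9 mod 12
= 12 - 9 mod 12
= 3 mod 12 = 3

3


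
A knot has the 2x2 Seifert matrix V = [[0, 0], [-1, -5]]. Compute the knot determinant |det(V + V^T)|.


Step 1: Form V + V^T where V = [[0, 0], [-1, -5]]
  V^T = [[0, -1], [0, -5]]
  V + V^T = [[0, -1], [-1, -10]]
Step 2: det(V + V^T) = 0*(-10) - (-1)*(-1)
  = 0 - 1 = -1
Step 3: Knot determinant = |det(V + V^T)| = |-1| = 1

1


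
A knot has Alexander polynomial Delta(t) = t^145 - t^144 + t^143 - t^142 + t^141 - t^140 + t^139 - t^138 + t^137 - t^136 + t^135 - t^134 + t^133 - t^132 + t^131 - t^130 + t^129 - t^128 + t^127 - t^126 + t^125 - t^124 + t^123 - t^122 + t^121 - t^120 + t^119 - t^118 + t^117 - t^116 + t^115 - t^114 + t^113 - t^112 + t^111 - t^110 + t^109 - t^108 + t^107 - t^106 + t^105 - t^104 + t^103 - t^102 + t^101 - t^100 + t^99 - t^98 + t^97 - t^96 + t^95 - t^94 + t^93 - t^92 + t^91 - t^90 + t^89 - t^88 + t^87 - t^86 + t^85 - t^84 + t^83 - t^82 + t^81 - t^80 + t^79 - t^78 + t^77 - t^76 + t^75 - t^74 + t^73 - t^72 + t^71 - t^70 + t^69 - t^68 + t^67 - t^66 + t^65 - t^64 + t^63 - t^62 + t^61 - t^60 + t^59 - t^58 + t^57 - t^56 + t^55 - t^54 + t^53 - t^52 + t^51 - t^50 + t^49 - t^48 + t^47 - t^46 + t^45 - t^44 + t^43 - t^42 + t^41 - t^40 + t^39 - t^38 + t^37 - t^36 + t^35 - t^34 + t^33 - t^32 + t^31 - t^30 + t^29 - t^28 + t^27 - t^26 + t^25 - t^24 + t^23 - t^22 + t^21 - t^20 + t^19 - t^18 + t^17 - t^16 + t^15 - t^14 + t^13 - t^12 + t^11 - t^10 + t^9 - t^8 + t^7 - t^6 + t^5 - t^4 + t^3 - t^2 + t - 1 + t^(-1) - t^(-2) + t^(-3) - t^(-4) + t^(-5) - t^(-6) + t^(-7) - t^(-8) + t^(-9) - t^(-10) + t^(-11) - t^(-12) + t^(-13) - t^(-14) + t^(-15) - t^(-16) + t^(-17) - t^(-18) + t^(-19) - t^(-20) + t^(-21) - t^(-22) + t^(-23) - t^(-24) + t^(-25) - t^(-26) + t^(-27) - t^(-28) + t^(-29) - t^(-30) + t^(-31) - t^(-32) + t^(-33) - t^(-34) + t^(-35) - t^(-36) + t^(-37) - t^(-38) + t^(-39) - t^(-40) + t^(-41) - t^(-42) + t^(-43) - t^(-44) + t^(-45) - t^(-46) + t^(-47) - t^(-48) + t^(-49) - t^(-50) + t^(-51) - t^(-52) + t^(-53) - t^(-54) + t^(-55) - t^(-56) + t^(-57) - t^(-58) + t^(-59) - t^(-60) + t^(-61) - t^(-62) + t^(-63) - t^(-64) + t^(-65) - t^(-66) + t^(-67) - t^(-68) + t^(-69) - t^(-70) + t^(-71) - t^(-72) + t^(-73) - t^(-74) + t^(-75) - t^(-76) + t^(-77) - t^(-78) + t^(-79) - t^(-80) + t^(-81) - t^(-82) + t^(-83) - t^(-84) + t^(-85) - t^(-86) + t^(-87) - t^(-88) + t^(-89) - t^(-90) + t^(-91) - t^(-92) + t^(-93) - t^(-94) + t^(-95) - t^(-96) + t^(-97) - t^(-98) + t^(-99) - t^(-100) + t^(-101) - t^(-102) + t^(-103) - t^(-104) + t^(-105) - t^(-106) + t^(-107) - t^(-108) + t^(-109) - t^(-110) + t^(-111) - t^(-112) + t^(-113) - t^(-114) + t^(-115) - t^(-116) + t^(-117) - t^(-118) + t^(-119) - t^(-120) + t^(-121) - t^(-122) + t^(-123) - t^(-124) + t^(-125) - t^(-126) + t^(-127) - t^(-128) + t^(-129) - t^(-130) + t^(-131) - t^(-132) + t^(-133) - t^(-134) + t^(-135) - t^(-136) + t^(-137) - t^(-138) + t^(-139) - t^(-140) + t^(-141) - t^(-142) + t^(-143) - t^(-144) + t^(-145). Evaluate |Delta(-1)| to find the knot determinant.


Step 1: The polynomial has 291 terms with alternating signs, exponents from 145 down to -145.
Step 2: Substitute t = -1. The i-th term has coefficient (-1)^i and exponent (m-i),
  so its value is (-1)^i * (-1)^(m-i) = (-1)^m = -1 for every i.
Step 3: All 291 terms equal -1, so Delta(-1) = 291 * (-1) = -291
Step 4: |Delta(-1)| = 291

291
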